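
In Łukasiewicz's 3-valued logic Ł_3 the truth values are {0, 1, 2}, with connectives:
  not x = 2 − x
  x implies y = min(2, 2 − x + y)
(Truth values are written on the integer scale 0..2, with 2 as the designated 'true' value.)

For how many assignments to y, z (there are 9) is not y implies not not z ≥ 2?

6

y = 0, z = 0 ↦ 0  <
y = 0, z = 1 ↦ 1  <
y = 0, z = 2 ↦ 2  ≥
y = 1, z = 0 ↦ 1  <
y = 1, z = 1 ↦ 2  ≥
y = 1, z = 2 ↦ 2  ≥
y = 2, z = 0 ↦ 2  ≥
y = 2, z = 1 ↦ 2  ≥
y = 2, z = 2 ↦ 2  ≥
So 6 of the 9 assignments meet the threshold.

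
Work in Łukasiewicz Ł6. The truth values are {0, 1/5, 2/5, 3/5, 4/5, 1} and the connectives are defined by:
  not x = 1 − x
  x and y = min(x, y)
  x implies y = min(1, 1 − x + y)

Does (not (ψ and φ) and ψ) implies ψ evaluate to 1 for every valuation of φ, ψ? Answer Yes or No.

At φ = 2/5, ψ = 4/5, for instance:
ψ and φ = 4/5 and 2/5 = 2/5
not (ψ and φ) = not 2/5 = 3/5
not (ψ and φ) and ψ = 3/5 and 4/5 = 3/5
(not (ψ and φ) and ψ) implies ψ = 3/5 implies 4/5 = 1
and checking the remaining 35 assignments likewise gives ≥ 1 in every case.

Yes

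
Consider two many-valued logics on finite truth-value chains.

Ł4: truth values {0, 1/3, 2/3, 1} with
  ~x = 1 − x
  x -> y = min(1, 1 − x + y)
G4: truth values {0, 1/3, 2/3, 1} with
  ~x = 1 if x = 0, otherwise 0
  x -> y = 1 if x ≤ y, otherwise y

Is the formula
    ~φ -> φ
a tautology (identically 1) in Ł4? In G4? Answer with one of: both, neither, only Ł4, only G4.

In Ł4: at φ = 0 the value is 0 — not a tautology.
In G4: at φ = 0 the value is 0 — not a tautology.

neither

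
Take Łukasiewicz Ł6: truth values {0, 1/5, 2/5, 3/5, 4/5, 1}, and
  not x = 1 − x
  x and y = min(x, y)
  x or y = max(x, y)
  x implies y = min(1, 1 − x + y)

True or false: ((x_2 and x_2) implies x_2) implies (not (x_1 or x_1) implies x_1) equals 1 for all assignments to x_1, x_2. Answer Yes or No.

No

Counterexample: take x_1 = 0, x_2 = 0.
x_2 and x_2 = 0 and 0 = 0
(x_2 and x_2) implies x_2 = 0 implies 0 = 1
x_1 or x_1 = 0 or 0 = 0
not (x_1 or x_1) = not 0 = 1
not (x_1 or x_1) implies x_1 = 1 implies 0 = 0
((x_2 and x_2) implies x_2) implies (not (x_1 or x_1) implies x_1) = 1 implies 0 = 0
This gives 0 ≠ 1.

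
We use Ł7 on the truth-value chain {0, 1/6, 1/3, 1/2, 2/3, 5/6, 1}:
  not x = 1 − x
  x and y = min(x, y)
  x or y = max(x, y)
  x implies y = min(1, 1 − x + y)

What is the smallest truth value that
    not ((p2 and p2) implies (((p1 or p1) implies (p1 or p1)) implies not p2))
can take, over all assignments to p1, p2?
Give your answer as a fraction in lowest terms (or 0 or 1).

Take p1 = 0, p2 = 0:
p2 and p2 = 0 and 0 = 0
p1 or p1 = 0 or 0 = 0
p1 or p1 = 0 or 0 = 0
(p1 or p1) implies (p1 or p1) = 0 implies 0 = 1
not p2 = not 0 = 1
((p1 or p1) implies (p1 or p1)) implies not p2 = 1 implies 1 = 1
(p2 and p2) implies (((p1 or p1) implies (p1 or p1)) implies not p2) = 0 implies 1 = 1
not ((p2 and p2) implies (((p1 or p1) implies (p1 or p1)) implies not p2)) = not 1 = 0
No assignment yields a value below 0, so this is the minimum.

0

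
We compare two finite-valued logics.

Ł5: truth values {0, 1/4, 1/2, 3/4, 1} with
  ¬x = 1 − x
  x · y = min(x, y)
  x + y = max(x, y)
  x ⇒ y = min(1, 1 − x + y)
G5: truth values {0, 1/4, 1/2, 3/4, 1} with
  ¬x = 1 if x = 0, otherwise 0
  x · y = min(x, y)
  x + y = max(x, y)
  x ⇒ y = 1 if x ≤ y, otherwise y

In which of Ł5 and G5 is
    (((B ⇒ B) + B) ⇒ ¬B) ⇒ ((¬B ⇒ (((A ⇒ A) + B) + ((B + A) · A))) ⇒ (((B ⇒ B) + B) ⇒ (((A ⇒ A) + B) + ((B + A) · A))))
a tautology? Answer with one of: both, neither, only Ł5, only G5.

In Ł5: every assignment gives 1 — tautology.
In G5: every assignment gives 1 — tautology.

both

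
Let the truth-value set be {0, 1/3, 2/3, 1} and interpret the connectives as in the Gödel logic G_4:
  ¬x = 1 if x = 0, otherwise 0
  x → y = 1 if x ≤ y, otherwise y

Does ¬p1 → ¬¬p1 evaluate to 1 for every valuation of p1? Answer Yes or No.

No

Counterexample: take p1 = 0.
¬p1 = ¬0 = 1
¬¬p1 = ¬1 = 0
¬p1 → ¬¬p1 = 1 → 0 = 0
This gives 0 ≠ 1.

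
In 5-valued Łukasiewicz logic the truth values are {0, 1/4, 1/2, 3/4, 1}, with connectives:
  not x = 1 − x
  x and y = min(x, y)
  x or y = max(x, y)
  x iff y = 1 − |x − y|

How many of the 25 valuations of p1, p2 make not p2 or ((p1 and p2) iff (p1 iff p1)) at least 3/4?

value 1: 6 assignments (counts)
value 3/4: 8 assignments (counts)
value 1/2: 7 assignments
value 1/4: 3 assignments
value 0: 1 assignment
So 14 of the 25 assignments meet the threshold.

14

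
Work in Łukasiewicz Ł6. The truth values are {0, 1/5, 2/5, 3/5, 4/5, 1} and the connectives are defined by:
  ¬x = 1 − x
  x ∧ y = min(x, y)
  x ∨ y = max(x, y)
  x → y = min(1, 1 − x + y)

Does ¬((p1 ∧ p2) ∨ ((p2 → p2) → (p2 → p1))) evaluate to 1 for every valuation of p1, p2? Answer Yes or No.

Counterexample: take p1 = 0, p2 = 0.
p1 ∧ p2 = 0 ∧ 0 = 0
p2 → p2 = 0 → 0 = 1
p2 → p1 = 0 → 0 = 1
(p2 → p2) → (p2 → p1) = 1 → 1 = 1
(p1 ∧ p2) ∨ ((p2 → p2) → (p2 → p1)) = 0 ∨ 1 = 1
¬((p1 ∧ p2) ∨ ((p2 → p2) → (p2 → p1))) = ¬1 = 0
This gives 0 ≠ 1.

No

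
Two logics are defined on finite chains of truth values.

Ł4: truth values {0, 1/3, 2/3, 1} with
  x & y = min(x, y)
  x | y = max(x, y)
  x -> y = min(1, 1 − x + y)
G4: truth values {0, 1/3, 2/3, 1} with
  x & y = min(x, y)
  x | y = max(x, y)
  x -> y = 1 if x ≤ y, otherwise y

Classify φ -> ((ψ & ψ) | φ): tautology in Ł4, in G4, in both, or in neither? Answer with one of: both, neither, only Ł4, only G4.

In Ł4: every assignment gives 1 — tautology.
In G4: every assignment gives 1 — tautology.

both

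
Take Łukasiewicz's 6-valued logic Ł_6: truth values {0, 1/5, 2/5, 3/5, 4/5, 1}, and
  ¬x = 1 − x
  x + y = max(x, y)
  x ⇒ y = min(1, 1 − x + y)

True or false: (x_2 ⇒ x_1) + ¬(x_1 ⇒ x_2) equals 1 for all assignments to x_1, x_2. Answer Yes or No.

No

Counterexample: take x_1 = 0, x_2 = 1/5.
x_2 ⇒ x_1 = 1/5 ⇒ 0 = 4/5
x_1 ⇒ x_2 = 0 ⇒ 1/5 = 1
¬(x_1 ⇒ x_2) = ¬1 = 0
(x_2 ⇒ x_1) + ¬(x_1 ⇒ x_2) = 4/5 + 0 = 4/5
This gives 4/5 ≠ 1.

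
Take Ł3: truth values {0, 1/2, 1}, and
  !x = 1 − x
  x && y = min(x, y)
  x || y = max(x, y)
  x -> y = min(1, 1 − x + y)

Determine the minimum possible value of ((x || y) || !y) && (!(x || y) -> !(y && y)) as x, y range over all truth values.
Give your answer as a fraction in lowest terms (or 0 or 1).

1/2

Take x = 0, y = 1/2:
x || y = 0 || 1/2 = 1/2
!y = !1/2 = 1/2
(x || y) || !y = 1/2 || 1/2 = 1/2
x || y = 0 || 1/2 = 1/2
!(x || y) = !1/2 = 1/2
y && y = 1/2 && 1/2 = 1/2
!(y && y) = !1/2 = 1/2
!(x || y) -> !(y && y) = 1/2 -> 1/2 = 1
((x || y) || !y) && (!(x || y) -> !(y && y)) = 1/2 && 1 = 1/2
No assignment yields a value below 1/2, so this is the minimum.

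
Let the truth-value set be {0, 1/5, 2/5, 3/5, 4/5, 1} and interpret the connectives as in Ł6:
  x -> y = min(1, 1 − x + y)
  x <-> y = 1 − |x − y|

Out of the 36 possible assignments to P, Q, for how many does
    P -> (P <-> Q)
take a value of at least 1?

27

value 1: 27 assignments (counts)
value 4/5: 3 assignments
value 3/5: 2 assignments
value 2/5: 2 assignments
value 1/5: 1 assignment
value 0: 1 assignment
So 27 of the 36 assignments meet the threshold.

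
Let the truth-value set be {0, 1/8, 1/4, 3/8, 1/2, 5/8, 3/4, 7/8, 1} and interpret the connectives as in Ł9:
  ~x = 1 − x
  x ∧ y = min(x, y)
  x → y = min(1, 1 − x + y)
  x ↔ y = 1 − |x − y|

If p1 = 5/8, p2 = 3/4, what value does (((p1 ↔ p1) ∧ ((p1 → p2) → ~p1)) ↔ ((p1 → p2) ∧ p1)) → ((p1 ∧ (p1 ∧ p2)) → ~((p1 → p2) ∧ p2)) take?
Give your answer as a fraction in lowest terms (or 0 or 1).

7/8

p1 ↔ p1 = 5/8 ↔ 5/8 = 1
p1 → p2 = 5/8 → 3/4 = 1
~p1 = ~5/8 = 3/8
(p1 → p2) → ~p1 = 1 → 3/8 = 3/8
(p1 ↔ p1) ∧ ((p1 → p2) → ~p1) = 1 ∧ 3/8 = 3/8
p1 → p2 = 5/8 → 3/4 = 1
(p1 → p2) ∧ p1 = 1 ∧ 5/8 = 5/8
((p1 ↔ p1) ∧ ((p1 → p2) → ~p1)) ↔ ((p1 → p2) ∧ p1) = 3/8 ↔ 5/8 = 3/4
p1 ∧ p2 = 5/8 ∧ 3/4 = 5/8
p1 ∧ (p1 ∧ p2) = 5/8 ∧ 5/8 = 5/8
p1 → p2 = 5/8 → 3/4 = 1
(p1 → p2) ∧ p2 = 1 ∧ 3/4 = 3/4
~((p1 → p2) ∧ p2) = ~3/4 = 1/4
(p1 ∧ (p1 ∧ p2)) → ~((p1 → p2) ∧ p2) = 5/8 → 1/4 = 5/8
(((p1 ↔ p1) ∧ ((p1 → p2) → ~p1)) ↔ ((p1 → p2) ∧ p1)) → ((p1 ∧ (p1 ∧ p2)) → ~((p1 → p2) ∧ p2)) = 3/4 → 5/8 = 7/8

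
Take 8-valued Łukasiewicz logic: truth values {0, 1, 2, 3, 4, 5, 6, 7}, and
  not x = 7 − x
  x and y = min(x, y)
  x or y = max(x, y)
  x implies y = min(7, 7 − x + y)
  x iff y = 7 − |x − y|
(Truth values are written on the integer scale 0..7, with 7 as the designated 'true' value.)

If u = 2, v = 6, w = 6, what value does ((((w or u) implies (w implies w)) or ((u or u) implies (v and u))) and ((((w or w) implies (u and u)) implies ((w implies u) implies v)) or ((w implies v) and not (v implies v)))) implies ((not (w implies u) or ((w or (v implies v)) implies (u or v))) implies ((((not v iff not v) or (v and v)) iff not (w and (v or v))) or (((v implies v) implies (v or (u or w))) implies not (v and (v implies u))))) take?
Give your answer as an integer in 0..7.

6

w or u = 6 or 2 = 6
w implies w = 6 implies 6 = 7
(w or u) implies (w implies w) = 6 implies 7 = 7
u or u = 2 or 2 = 2
v and u = 6 and 2 = 2
(u or u) implies (v and u) = 2 implies 2 = 7
((w or u) implies (w implies w)) or ((u or u) implies (v and u)) = 7 or 7 = 7
w or w = 6 or 6 = 6
u and u = 2 and 2 = 2
(w or w) implies (u and u) = 6 implies 2 = 3
w implies u = 6 implies 2 = 3
(w implies u) implies v = 3 implies 6 = 7
((w or w) implies (u and u)) implies ((w implies u) implies v) = 3 implies 7 = 7
w implies v = 6 implies 6 = 7
v implies v = 6 implies 6 = 7
not (v implies v) = not 7 = 0
(w implies v) and not (v implies v) = 7 and 0 = 0
(((w or w) implies (u and u)) implies ((w implies u) implies v)) or ((w implies v) and not (v implies v)) = 7 or 0 = 7
(((w or u) implies (w implies w)) or ((u or u) implies (v and u))) and ((((w or w) implies (u and u)) implies ((w implies u) implies v)) or ((w implies v) and not (v implies v))) = 7 and 7 = 7
w implies u = 6 implies 2 = 3
not (w implies u) = not 3 = 4
v implies v = 6 implies 6 = 7
w or (v implies v) = 6 or 7 = 7
u or v = 2 or 6 = 6
(w or (v implies v)) implies (u or v) = 7 implies 6 = 6
not (w implies u) or ((w or (v implies v)) implies (u or v)) = 4 or 6 = 6
not v = not 6 = 1
not v = not 6 = 1
not v iff not v = 1 iff 1 = 7
v and v = 6 and 6 = 6
(not v iff not v) or (v and v) = 7 or 6 = 7
v or v = 6 or 6 = 6
w and (v or v) = 6 and 6 = 6
not (w and (v or v)) = not 6 = 1
((not v iff not v) or (v and v)) iff not (w and (v or v)) = 7 iff 1 = 1
v implies v = 6 implies 6 = 7
u or w = 2 or 6 = 6
v or (u or w) = 6 or 6 = 6
(v implies v) implies (v or (u or w)) = 7 implies 6 = 6
v implies u = 6 implies 2 = 3
v and (v implies u) = 6 and 3 = 3
not (v and (v implies u)) = not 3 = 4
((v implies v) implies (v or (u or w))) implies not (v and (v implies u)) = 6 implies 4 = 5
(((not v iff not v) or (v and v)) iff not (w and (v or v))) or (((v implies v) implies (v or (u or w))) implies not (v and (v implies u))) = 1 or 5 = 5
(not (w implies u) or ((w or (v implies v)) implies (u or v))) implies ((((not v iff not v) or (v and v)) iff not (w and (v or v))) or (((v implies v) implies (v or (u or w))) implies not (v and (v implies u)))) = 6 implies 5 = 6
((((w or u) implies (w implies w)) or ((u or u) implies (v and u))) and ((((w or w) implies (u and u)) implies ((w implies u) implies v)) or ((w implies v) and not (v implies v)))) implies ((not (w implies u) or ((w or (v implies v)) implies (u or v))) implies ((((not v iff not v) or (v and v)) iff not (w and (v or v))) or (((v implies v) implies (v or (u or w))) implies not (v and (v implies u))))) = 7 implies 6 = 6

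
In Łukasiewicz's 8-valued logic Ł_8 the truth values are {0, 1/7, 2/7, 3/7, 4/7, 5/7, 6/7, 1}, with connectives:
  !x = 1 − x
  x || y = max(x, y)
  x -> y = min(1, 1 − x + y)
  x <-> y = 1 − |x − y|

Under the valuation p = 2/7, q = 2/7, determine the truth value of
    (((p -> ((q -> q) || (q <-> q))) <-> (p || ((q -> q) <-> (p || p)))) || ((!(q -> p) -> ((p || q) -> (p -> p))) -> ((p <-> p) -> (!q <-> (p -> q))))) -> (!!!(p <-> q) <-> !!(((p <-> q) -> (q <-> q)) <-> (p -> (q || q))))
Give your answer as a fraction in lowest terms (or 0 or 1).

q -> q = 2/7 -> 2/7 = 1
q <-> q = 2/7 <-> 2/7 = 1
(q -> q) || (q <-> q) = 1 || 1 = 1
p -> ((q -> q) || (q <-> q)) = 2/7 -> 1 = 1
q -> q = 2/7 -> 2/7 = 1
p || p = 2/7 || 2/7 = 2/7
(q -> q) <-> (p || p) = 1 <-> 2/7 = 2/7
p || ((q -> q) <-> (p || p)) = 2/7 || 2/7 = 2/7
(p -> ((q -> q) || (q <-> q))) <-> (p || ((q -> q) <-> (p || p))) = 1 <-> 2/7 = 2/7
q -> p = 2/7 -> 2/7 = 1
!(q -> p) = !1 = 0
p || q = 2/7 || 2/7 = 2/7
p -> p = 2/7 -> 2/7 = 1
(p || q) -> (p -> p) = 2/7 -> 1 = 1
!(q -> p) -> ((p || q) -> (p -> p)) = 0 -> 1 = 1
p <-> p = 2/7 <-> 2/7 = 1
!q = !2/7 = 5/7
p -> q = 2/7 -> 2/7 = 1
!q <-> (p -> q) = 5/7 <-> 1 = 5/7
(p <-> p) -> (!q <-> (p -> q)) = 1 -> 5/7 = 5/7
(!(q -> p) -> ((p || q) -> (p -> p))) -> ((p <-> p) -> (!q <-> (p -> q))) = 1 -> 5/7 = 5/7
((p -> ((q -> q) || (q <-> q))) <-> (p || ((q -> q) <-> (p || p)))) || ((!(q -> p) -> ((p || q) -> (p -> p))) -> ((p <-> p) -> (!q <-> (p -> q)))) = 2/7 || 5/7 = 5/7
p <-> q = 2/7 <-> 2/7 = 1
!(p <-> q) = !1 = 0
!!(p <-> q) = !0 = 1
!!!(p <-> q) = !1 = 0
p <-> q = 2/7 <-> 2/7 = 1
q <-> q = 2/7 <-> 2/7 = 1
(p <-> q) -> (q <-> q) = 1 -> 1 = 1
q || q = 2/7 || 2/7 = 2/7
p -> (q || q) = 2/7 -> 2/7 = 1
((p <-> q) -> (q <-> q)) <-> (p -> (q || q)) = 1 <-> 1 = 1
!(((p <-> q) -> (q <-> q)) <-> (p -> (q || q))) = !1 = 0
!!(((p <-> q) -> (q <-> q)) <-> (p -> (q || q))) = !0 = 1
!!!(p <-> q) <-> !!(((p <-> q) -> (q <-> q)) <-> (p -> (q || q))) = 0 <-> 1 = 0
(((p -> ((q -> q) || (q <-> q))) <-> (p || ((q -> q) <-> (p || p)))) || ((!(q -> p) -> ((p || q) -> (p -> p))) -> ((p <-> p) -> (!q <-> (p -> q))))) -> (!!!(p <-> q) <-> !!(((p <-> q) -> (q <-> q)) <-> (p -> (q || q)))) = 5/7 -> 0 = 2/7

2/7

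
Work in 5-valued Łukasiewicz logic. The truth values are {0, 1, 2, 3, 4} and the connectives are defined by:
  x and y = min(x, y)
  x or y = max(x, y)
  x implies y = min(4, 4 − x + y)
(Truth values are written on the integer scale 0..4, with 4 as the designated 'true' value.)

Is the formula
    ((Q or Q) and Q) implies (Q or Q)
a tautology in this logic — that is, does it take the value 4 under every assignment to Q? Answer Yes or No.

Q = 0 ↦ 4
Q = 1 ↦ 4
Q = 2 ↦ 4
Q = 3 ↦ 4
Q = 4 ↦ 4
Every assignment gives a value ≥ 4.

Yes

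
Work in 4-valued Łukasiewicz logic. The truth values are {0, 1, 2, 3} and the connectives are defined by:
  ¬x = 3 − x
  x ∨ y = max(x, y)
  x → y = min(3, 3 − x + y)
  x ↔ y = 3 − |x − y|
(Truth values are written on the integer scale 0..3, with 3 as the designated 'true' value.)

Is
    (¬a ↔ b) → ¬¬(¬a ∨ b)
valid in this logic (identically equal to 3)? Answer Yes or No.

Counterexample: take a = 1, b = 2.
¬a = ¬1 = 2
¬a ↔ b = 2 ↔ 2 = 3
¬a = ¬1 = 2
¬a ∨ b = 2 ∨ 2 = 2
¬(¬a ∨ b) = ¬2 = 1
¬¬(¬a ∨ b) = ¬1 = 2
(¬a ↔ b) → ¬¬(¬a ∨ b) = 3 → 2 = 2
This gives 2 ≠ 3.

No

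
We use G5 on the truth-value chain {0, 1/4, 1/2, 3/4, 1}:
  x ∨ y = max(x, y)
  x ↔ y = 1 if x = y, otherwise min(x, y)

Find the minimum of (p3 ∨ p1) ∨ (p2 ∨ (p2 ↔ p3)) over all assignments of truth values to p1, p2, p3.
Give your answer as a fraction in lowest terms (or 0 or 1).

1/4

Take p1 = 0, p2 = 0, p3 = 1/4:
p3 ∨ p1 = 1/4 ∨ 0 = 1/4
p2 ↔ p3 = 0 ↔ 1/4 = 0
p2 ∨ (p2 ↔ p3) = 0 ∨ 0 = 0
(p3 ∨ p1) ∨ (p2 ∨ (p2 ↔ p3)) = 1/4 ∨ 0 = 1/4
No assignment yields a value below 1/4, so this is the minimum.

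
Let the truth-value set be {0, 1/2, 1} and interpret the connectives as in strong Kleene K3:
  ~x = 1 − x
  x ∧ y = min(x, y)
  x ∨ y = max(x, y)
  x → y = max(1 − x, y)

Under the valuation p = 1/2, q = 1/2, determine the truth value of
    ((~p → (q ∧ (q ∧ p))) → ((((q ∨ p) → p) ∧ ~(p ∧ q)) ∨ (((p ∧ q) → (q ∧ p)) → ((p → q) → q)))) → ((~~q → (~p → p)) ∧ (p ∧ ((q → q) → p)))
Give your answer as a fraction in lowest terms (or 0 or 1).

~p = ~1/2 = 1/2
q ∧ p = 1/2 ∧ 1/2 = 1/2
q ∧ (q ∧ p) = 1/2 ∧ 1/2 = 1/2
~p → (q ∧ (q ∧ p)) = 1/2 → 1/2 = 1/2
q ∨ p = 1/2 ∨ 1/2 = 1/2
(q ∨ p) → p = 1/2 → 1/2 = 1/2
p ∧ q = 1/2 ∧ 1/2 = 1/2
~(p ∧ q) = ~1/2 = 1/2
((q ∨ p) → p) ∧ ~(p ∧ q) = 1/2 ∧ 1/2 = 1/2
p ∧ q = 1/2 ∧ 1/2 = 1/2
q ∧ p = 1/2 ∧ 1/2 = 1/2
(p ∧ q) → (q ∧ p) = 1/2 → 1/2 = 1/2
p → q = 1/2 → 1/2 = 1/2
(p → q) → q = 1/2 → 1/2 = 1/2
((p ∧ q) → (q ∧ p)) → ((p → q) → q) = 1/2 → 1/2 = 1/2
(((q ∨ p) → p) ∧ ~(p ∧ q)) ∨ (((p ∧ q) → (q ∧ p)) → ((p → q) → q)) = 1/2 ∨ 1/2 = 1/2
(~p → (q ∧ (q ∧ p))) → ((((q ∨ p) → p) ∧ ~(p ∧ q)) ∨ (((p ∧ q) → (q ∧ p)) → ((p → q) → q))) = 1/2 → 1/2 = 1/2
~q = ~1/2 = 1/2
~~q = ~1/2 = 1/2
~p = ~1/2 = 1/2
~p → p = 1/2 → 1/2 = 1/2
~~q → (~p → p) = 1/2 → 1/2 = 1/2
q → q = 1/2 → 1/2 = 1/2
(q → q) → p = 1/2 → 1/2 = 1/2
p ∧ ((q → q) → p) = 1/2 ∧ 1/2 = 1/2
(~~q → (~p → p)) ∧ (p ∧ ((q → q) → p)) = 1/2 ∧ 1/2 = 1/2
((~p → (q ∧ (q ∧ p))) → ((((q ∨ p) → p) ∧ ~(p ∧ q)) ∨ (((p ∧ q) → (q ∧ p)) → ((p → q) → q)))) → ((~~q → (~p → p)) ∧ (p ∧ ((q → q) → p))) = 1/2 → 1/2 = 1/2

1/2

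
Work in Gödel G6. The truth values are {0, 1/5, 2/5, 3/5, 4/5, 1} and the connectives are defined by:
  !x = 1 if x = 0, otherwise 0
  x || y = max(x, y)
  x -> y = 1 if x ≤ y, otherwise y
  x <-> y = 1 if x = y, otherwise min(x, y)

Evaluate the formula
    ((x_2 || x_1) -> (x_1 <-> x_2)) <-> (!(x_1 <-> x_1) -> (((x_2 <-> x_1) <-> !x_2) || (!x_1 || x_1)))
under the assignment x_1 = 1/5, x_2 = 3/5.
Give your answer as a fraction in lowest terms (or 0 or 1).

1/5

x_2 || x_1 = 3/5 || 1/5 = 3/5
x_1 <-> x_2 = 1/5 <-> 3/5 = 1/5
(x_2 || x_1) -> (x_1 <-> x_2) = 3/5 -> 1/5 = 1/5
x_1 <-> x_1 = 1/5 <-> 1/5 = 1
!(x_1 <-> x_1) = !1 = 0
x_2 <-> x_1 = 3/5 <-> 1/5 = 1/5
!x_2 = !3/5 = 0
(x_2 <-> x_1) <-> !x_2 = 1/5 <-> 0 = 0
!x_1 = !1/5 = 0
!x_1 || x_1 = 0 || 1/5 = 1/5
((x_2 <-> x_1) <-> !x_2) || (!x_1 || x_1) = 0 || 1/5 = 1/5
!(x_1 <-> x_1) -> (((x_2 <-> x_1) <-> !x_2) || (!x_1 || x_1)) = 0 -> 1/5 = 1
((x_2 || x_1) -> (x_1 <-> x_2)) <-> (!(x_1 <-> x_1) -> (((x_2 <-> x_1) <-> !x_2) || (!x_1 || x_1))) = 1/5 <-> 1 = 1/5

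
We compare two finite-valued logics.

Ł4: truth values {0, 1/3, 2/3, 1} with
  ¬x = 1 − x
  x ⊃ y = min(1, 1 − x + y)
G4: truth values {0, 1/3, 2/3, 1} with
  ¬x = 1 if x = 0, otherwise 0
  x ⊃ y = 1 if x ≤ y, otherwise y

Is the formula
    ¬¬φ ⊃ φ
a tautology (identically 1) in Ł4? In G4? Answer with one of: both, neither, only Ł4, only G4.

only Ł4

In Ł4: every assignment gives 1 — tautology.
In G4: at φ = 1/3 the value is 1/3 — not a tautology.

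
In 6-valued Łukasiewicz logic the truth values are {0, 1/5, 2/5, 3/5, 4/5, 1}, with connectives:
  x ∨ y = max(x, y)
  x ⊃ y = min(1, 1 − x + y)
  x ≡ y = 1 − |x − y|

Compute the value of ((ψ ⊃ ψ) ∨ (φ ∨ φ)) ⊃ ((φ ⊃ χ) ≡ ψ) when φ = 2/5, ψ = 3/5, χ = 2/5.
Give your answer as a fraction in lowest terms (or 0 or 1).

ψ ⊃ ψ = 3/5 ⊃ 3/5 = 1
φ ∨ φ = 2/5 ∨ 2/5 = 2/5
(ψ ⊃ ψ) ∨ (φ ∨ φ) = 1 ∨ 2/5 = 1
φ ⊃ χ = 2/5 ⊃ 2/5 = 1
(φ ⊃ χ) ≡ ψ = 1 ≡ 3/5 = 3/5
((ψ ⊃ ψ) ∨ (φ ∨ φ)) ⊃ ((φ ⊃ χ) ≡ ψ) = 1 ⊃ 3/5 = 3/5

3/5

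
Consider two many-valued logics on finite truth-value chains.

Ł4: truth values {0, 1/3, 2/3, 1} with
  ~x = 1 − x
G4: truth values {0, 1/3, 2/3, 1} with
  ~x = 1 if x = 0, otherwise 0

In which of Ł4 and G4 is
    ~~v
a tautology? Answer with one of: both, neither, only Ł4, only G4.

In Ł4: at v = 0 the value is 0 — not a tautology.
In G4: at v = 0 the value is 0 — not a tautology.

neither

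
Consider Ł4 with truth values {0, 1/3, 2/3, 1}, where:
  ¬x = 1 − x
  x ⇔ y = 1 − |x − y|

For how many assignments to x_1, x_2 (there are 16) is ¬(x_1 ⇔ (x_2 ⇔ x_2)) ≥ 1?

4

x_1 = 0, x_2 = 0 ↦ 1  ≥
x_1 = 0, x_2 = 1/3 ↦ 1  ≥
x_1 = 0, x_2 = 2/3 ↦ 1  ≥
x_1 = 0, x_2 = 1 ↦ 1  ≥
x_1 = 1/3, x_2 = 0 ↦ 2/3  <
x_1 = 1/3, x_2 = 1/3 ↦ 2/3  <
x_1 = 1/3, x_2 = 2/3 ↦ 2/3  <
x_1 = 1/3, x_2 = 1 ↦ 2/3  <
x_1 = 2/3, x_2 = 0 ↦ 1/3  <
x_1 = 2/3, x_2 = 1/3 ↦ 1/3  <
x_1 = 2/3, x_2 = 2/3 ↦ 1/3  <
x_1 = 2/3, x_2 = 1 ↦ 1/3  <
x_1 = 1, x_2 = 0 ↦ 0  <
x_1 = 1, x_2 = 1/3 ↦ 0  <
x_1 = 1, x_2 = 2/3 ↦ 0  <
x_1 = 1, x_2 = 1 ↦ 0  <
So 4 of the 16 assignments meet the threshold.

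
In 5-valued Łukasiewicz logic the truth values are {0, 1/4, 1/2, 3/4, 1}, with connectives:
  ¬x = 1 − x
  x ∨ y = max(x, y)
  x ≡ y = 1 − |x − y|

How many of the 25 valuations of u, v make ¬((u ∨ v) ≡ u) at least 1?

value 1: 1 assignment (counts)
value 3/4: 2 assignments
value 1/2: 3 assignments
value 1/4: 4 assignments
value 0: 15 assignments
So 1 of the 25 assignments meets the threshold.

1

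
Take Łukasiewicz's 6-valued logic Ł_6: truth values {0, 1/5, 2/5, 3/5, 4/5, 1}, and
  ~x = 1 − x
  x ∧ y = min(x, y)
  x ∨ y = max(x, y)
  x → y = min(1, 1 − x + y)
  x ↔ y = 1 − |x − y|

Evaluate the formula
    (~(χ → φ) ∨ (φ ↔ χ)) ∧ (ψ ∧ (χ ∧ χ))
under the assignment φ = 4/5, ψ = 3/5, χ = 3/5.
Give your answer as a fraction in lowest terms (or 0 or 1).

3/5

χ → φ = 3/5 → 4/5 = 1
~(χ → φ) = ~1 = 0
φ ↔ χ = 4/5 ↔ 3/5 = 4/5
~(χ → φ) ∨ (φ ↔ χ) = 0 ∨ 4/5 = 4/5
χ ∧ χ = 3/5 ∧ 3/5 = 3/5
ψ ∧ (χ ∧ χ) = 3/5 ∧ 3/5 = 3/5
(~(χ → φ) ∨ (φ ↔ χ)) ∧ (ψ ∧ (χ ∧ χ)) = 4/5 ∧ 3/5 = 3/5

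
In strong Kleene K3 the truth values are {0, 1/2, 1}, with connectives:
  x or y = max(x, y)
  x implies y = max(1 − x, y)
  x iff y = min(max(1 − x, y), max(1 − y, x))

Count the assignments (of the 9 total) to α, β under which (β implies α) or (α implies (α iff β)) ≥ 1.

α = 0, β = 0 ↦ 1  ≥
α = 0, β = 1/2 ↦ 1  ≥
α = 0, β = 1 ↦ 1  ≥
α = 1/2, β = 0 ↦ 1  ≥
α = 1/2, β = 1/2 ↦ 1/2  <
α = 1/2, β = 1 ↦ 1/2  <
α = 1, β = 0 ↦ 1  ≥
α = 1, β = 1/2 ↦ 1  ≥
α = 1, β = 1 ↦ 1  ≥
So 7 of the 9 assignments meet the threshold.

7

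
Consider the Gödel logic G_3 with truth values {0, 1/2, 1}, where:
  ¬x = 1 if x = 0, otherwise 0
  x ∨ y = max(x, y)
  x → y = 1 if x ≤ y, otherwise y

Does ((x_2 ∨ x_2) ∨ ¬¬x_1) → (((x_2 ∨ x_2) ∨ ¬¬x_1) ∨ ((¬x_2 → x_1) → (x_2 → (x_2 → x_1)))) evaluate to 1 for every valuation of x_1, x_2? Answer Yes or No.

x_1 = 0, x_2 = 0 ↦ 1
x_1 = 0, x_2 = 1/2 ↦ 1
x_1 = 0, x_2 = 1 ↦ 1
x_1 = 1/2, x_2 = 0 ↦ 1
x_1 = 1/2, x_2 = 1/2 ↦ 1
x_1 = 1/2, x_2 = 1 ↦ 1
x_1 = 1, x_2 = 0 ↦ 1
x_1 = 1, x_2 = 1/2 ↦ 1
x_1 = 1, x_2 = 1 ↦ 1
Every assignment gives a value ≥ 1.

Yes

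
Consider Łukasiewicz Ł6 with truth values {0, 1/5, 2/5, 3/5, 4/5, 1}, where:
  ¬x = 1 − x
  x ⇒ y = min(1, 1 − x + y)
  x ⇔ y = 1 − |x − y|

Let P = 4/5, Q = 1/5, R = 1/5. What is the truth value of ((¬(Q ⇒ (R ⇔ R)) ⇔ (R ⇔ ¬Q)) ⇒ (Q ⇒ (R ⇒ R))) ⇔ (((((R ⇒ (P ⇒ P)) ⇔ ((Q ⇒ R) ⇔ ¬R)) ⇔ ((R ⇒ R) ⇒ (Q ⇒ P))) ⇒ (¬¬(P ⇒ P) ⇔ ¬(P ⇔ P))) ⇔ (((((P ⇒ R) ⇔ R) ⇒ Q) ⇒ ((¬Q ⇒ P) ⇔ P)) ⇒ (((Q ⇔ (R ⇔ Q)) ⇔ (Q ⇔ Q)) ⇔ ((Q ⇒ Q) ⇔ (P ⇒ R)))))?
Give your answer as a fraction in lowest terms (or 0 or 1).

R ⇔ R = 1/5 ⇔ 1/5 = 1
Q ⇒ (R ⇔ R) = 1/5 ⇒ 1 = 1
¬(Q ⇒ (R ⇔ R)) = ¬1 = 0
¬Q = ¬1/5 = 4/5
R ⇔ ¬Q = 1/5 ⇔ 4/5 = 2/5
¬(Q ⇒ (R ⇔ R)) ⇔ (R ⇔ ¬Q) = 0 ⇔ 2/5 = 3/5
R ⇒ R = 1/5 ⇒ 1/5 = 1
Q ⇒ (R ⇒ R) = 1/5 ⇒ 1 = 1
(¬(Q ⇒ (R ⇔ R)) ⇔ (R ⇔ ¬Q)) ⇒ (Q ⇒ (R ⇒ R)) = 3/5 ⇒ 1 = 1
P ⇒ P = 4/5 ⇒ 4/5 = 1
R ⇒ (P ⇒ P) = 1/5 ⇒ 1 = 1
Q ⇒ R = 1/5 ⇒ 1/5 = 1
¬R = ¬1/5 = 4/5
(Q ⇒ R) ⇔ ¬R = 1 ⇔ 4/5 = 4/5
(R ⇒ (P ⇒ P)) ⇔ ((Q ⇒ R) ⇔ ¬R) = 1 ⇔ 4/5 = 4/5
R ⇒ R = 1/5 ⇒ 1/5 = 1
Q ⇒ P = 1/5 ⇒ 4/5 = 1
(R ⇒ R) ⇒ (Q ⇒ P) = 1 ⇒ 1 = 1
((R ⇒ (P ⇒ P)) ⇔ ((Q ⇒ R) ⇔ ¬R)) ⇔ ((R ⇒ R) ⇒ (Q ⇒ P)) = 4/5 ⇔ 1 = 4/5
P ⇒ P = 4/5 ⇒ 4/5 = 1
¬(P ⇒ P) = ¬1 = 0
¬¬(P ⇒ P) = ¬0 = 1
P ⇔ P = 4/5 ⇔ 4/5 = 1
¬(P ⇔ P) = ¬1 = 0
¬¬(P ⇒ P) ⇔ ¬(P ⇔ P) = 1 ⇔ 0 = 0
(((R ⇒ (P ⇒ P)) ⇔ ((Q ⇒ R) ⇔ ¬R)) ⇔ ((R ⇒ R) ⇒ (Q ⇒ P))) ⇒ (¬¬(P ⇒ P) ⇔ ¬(P ⇔ P)) = 4/5 ⇒ 0 = 1/5
P ⇒ R = 4/5 ⇒ 1/5 = 2/5
(P ⇒ R) ⇔ R = 2/5 ⇔ 1/5 = 4/5
((P ⇒ R) ⇔ R) ⇒ Q = 4/5 ⇒ 1/5 = 2/5
¬Q = ¬1/5 = 4/5
¬Q ⇒ P = 4/5 ⇒ 4/5 = 1
(¬Q ⇒ P) ⇔ P = 1 ⇔ 4/5 = 4/5
(((P ⇒ R) ⇔ R) ⇒ Q) ⇒ ((¬Q ⇒ P) ⇔ P) = 2/5 ⇒ 4/5 = 1
R ⇔ Q = 1/5 ⇔ 1/5 = 1
Q ⇔ (R ⇔ Q) = 1/5 ⇔ 1 = 1/5
Q ⇔ Q = 1/5 ⇔ 1/5 = 1
(Q ⇔ (R ⇔ Q)) ⇔ (Q ⇔ Q) = 1/5 ⇔ 1 = 1/5
Q ⇒ Q = 1/5 ⇒ 1/5 = 1
P ⇒ R = 4/5 ⇒ 1/5 = 2/5
(Q ⇒ Q) ⇔ (P ⇒ R) = 1 ⇔ 2/5 = 2/5
((Q ⇔ (R ⇔ Q)) ⇔ (Q ⇔ Q)) ⇔ ((Q ⇒ Q) ⇔ (P ⇒ R)) = 1/5 ⇔ 2/5 = 4/5
((((P ⇒ R) ⇔ R) ⇒ Q) ⇒ ((¬Q ⇒ P) ⇔ P)) ⇒ (((Q ⇔ (R ⇔ Q)) ⇔ (Q ⇔ Q)) ⇔ ((Q ⇒ Q) ⇔ (P ⇒ R))) = 1 ⇒ 4/5 = 4/5
((((R ⇒ (P ⇒ P)) ⇔ ((Q ⇒ R) ⇔ ¬R)) ⇔ ((R ⇒ R) ⇒ (Q ⇒ P))) ⇒ (¬¬(P ⇒ P) ⇔ ¬(P ⇔ P))) ⇔ (((((P ⇒ R) ⇔ R) ⇒ Q) ⇒ ((¬Q ⇒ P) ⇔ P)) ⇒ (((Q ⇔ (R ⇔ Q)) ⇔ (Q ⇔ Q)) ⇔ ((Q ⇒ Q) ⇔ (P ⇒ R)))) = 1/5 ⇔ 4/5 = 2/5
((¬(Q ⇒ (R ⇔ R)) ⇔ (R ⇔ ¬Q)) ⇒ (Q ⇒ (R ⇒ R))) ⇔ (((((R ⇒ (P ⇒ P)) ⇔ ((Q ⇒ R) ⇔ ¬R)) ⇔ ((R ⇒ R) ⇒ (Q ⇒ P))) ⇒ (¬¬(P ⇒ P) ⇔ ¬(P ⇔ P))) ⇔ (((((P ⇒ R) ⇔ R) ⇒ Q) ⇒ ((¬Q ⇒ P) ⇔ P)) ⇒ (((Q ⇔ (R ⇔ Q)) ⇔ (Q ⇔ Q)) ⇔ ((Q ⇒ Q) ⇔ (P ⇒ R))))) = 1 ⇔ 2/5 = 2/5

2/5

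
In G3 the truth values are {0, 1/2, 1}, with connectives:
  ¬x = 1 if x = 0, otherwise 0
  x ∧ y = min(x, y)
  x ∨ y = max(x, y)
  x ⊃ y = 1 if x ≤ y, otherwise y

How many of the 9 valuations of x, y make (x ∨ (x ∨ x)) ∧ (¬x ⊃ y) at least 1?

3

x = 0, y = 0 ↦ 0  <
x = 0, y = 1/2 ↦ 0  <
x = 0, y = 1 ↦ 0  <
x = 1/2, y = 0 ↦ 1/2  <
x = 1/2, y = 1/2 ↦ 1/2  <
x = 1/2, y = 1 ↦ 1/2  <
x = 1, y = 0 ↦ 1  ≥
x = 1, y = 1/2 ↦ 1  ≥
x = 1, y = 1 ↦ 1  ≥
So 3 of the 9 assignments meet the threshold.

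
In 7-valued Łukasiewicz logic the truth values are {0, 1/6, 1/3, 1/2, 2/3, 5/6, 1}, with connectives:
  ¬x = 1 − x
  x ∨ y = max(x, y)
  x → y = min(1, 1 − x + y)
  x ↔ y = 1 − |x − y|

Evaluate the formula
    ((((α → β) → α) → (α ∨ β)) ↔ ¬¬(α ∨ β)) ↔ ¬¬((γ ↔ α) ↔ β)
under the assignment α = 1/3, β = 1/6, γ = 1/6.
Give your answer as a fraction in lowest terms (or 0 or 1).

α → β = 1/3 → 1/6 = 5/6
(α → β) → α = 5/6 → 1/3 = 1/2
α ∨ β = 1/3 ∨ 1/6 = 1/3
((α → β) → α) → (α ∨ β) = 1/2 → 1/3 = 5/6
α ∨ β = 1/3 ∨ 1/6 = 1/3
¬(α ∨ β) = ¬1/3 = 2/3
¬¬(α ∨ β) = ¬2/3 = 1/3
(((α → β) → α) → (α ∨ β)) ↔ ¬¬(α ∨ β) = 5/6 ↔ 1/3 = 1/2
γ ↔ α = 1/6 ↔ 1/3 = 5/6
(γ ↔ α) ↔ β = 5/6 ↔ 1/6 = 1/3
¬((γ ↔ α) ↔ β) = ¬1/3 = 2/3
¬¬((γ ↔ α) ↔ β) = ¬2/3 = 1/3
((((α → β) → α) → (α ∨ β)) ↔ ¬¬(α ∨ β)) ↔ ¬¬((γ ↔ α) ↔ β) = 1/2 ↔ 1/3 = 5/6

5/6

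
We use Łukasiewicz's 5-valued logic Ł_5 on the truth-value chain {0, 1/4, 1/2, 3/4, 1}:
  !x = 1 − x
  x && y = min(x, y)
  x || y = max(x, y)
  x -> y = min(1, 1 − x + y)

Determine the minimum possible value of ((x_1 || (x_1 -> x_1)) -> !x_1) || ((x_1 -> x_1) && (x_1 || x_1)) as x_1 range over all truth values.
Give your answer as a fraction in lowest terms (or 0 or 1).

Take x_1 = 1/2:
x_1 -> x_1 = 1/2 -> 1/2 = 1
x_1 || (x_1 -> x_1) = 1/2 || 1 = 1
!x_1 = !1/2 = 1/2
(x_1 || (x_1 -> x_1)) -> !x_1 = 1 -> 1/2 = 1/2
x_1 -> x_1 = 1/2 -> 1/2 = 1
x_1 || x_1 = 1/2 || 1/2 = 1/2
(x_1 -> x_1) && (x_1 || x_1) = 1 && 1/2 = 1/2
((x_1 || (x_1 -> x_1)) -> !x_1) || ((x_1 -> x_1) && (x_1 || x_1)) = 1/2 || 1/2 = 1/2
No assignment yields a value below 1/2, so this is the minimum.

1/2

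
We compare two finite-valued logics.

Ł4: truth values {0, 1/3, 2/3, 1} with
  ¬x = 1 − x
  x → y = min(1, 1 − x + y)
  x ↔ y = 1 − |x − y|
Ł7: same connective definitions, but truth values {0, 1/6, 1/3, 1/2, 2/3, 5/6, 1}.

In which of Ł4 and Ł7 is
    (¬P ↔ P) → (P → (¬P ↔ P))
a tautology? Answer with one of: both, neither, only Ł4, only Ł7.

both

In Ł4: every assignment gives 1 — tautology.
In Ł7: every assignment gives 1 — tautology.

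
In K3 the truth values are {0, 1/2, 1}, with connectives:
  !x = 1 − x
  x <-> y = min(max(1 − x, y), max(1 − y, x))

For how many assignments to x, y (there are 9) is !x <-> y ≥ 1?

x = 0, y = 0 ↦ 0  <
x = 0, y = 1/2 ↦ 1/2  <
x = 0, y = 1 ↦ 1  ≥
x = 1/2, y = 0 ↦ 1/2  <
x = 1/2, y = 1/2 ↦ 1/2  <
x = 1/2, y = 1 ↦ 1/2  <
x = 1, y = 0 ↦ 1  ≥
x = 1, y = 1/2 ↦ 1/2  <
x = 1, y = 1 ↦ 0  <
So 2 of the 9 assignments meet the threshold.

2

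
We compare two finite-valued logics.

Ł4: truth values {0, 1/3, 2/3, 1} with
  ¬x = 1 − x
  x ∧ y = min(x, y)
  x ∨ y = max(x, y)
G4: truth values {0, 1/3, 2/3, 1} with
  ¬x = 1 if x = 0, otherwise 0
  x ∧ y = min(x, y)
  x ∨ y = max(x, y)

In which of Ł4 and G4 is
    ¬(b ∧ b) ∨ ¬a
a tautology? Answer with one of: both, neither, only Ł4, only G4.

neither

In Ł4: at a = 1/3, b = 1/3 the value is 2/3 — not a tautology.
In G4: at a = 1/3, b = 1/3 the value is 0 — not a tautology.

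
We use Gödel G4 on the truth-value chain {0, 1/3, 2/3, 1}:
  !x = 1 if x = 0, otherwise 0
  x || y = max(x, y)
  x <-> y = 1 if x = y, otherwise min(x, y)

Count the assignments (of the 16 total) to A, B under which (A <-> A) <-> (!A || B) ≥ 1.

7

A = 0, B = 0 ↦ 1  ≥
A = 0, B = 1/3 ↦ 1  ≥
A = 0, B = 2/3 ↦ 1  ≥
A = 0, B = 1 ↦ 1  ≥
A = 1/3, B = 0 ↦ 0  <
A = 1/3, B = 1/3 ↦ 1/3  <
A = 1/3, B = 2/3 ↦ 2/3  <
A = 1/3, B = 1 ↦ 1  ≥
A = 2/3, B = 0 ↦ 0  <
A = 2/3, B = 1/3 ↦ 1/3  <
A = 2/3, B = 2/3 ↦ 2/3  <
A = 2/3, B = 1 ↦ 1  ≥
A = 1, B = 0 ↦ 0  <
A = 1, B = 1/3 ↦ 1/3  <
A = 1, B = 2/3 ↦ 2/3  <
A = 1, B = 1 ↦ 1  ≥
So 7 of the 16 assignments meet the threshold.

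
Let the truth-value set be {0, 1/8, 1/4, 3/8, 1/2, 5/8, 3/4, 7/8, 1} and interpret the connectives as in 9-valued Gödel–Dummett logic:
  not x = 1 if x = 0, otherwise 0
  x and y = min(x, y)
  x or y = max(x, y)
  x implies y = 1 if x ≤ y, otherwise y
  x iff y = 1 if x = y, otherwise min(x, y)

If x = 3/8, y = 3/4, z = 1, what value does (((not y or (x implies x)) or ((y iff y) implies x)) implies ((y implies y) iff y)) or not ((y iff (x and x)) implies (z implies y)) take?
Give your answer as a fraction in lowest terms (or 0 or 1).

not y = not 3/4 = 0
x implies x = 3/8 implies 3/8 = 1
not y or (x implies x) = 0 or 1 = 1
y iff y = 3/4 iff 3/4 = 1
(y iff y) implies x = 1 implies 3/8 = 3/8
(not y or (x implies x)) or ((y iff y) implies x) = 1 or 3/8 = 1
y implies y = 3/4 implies 3/4 = 1
(y implies y) iff y = 1 iff 3/4 = 3/4
((not y or (x implies x)) or ((y iff y) implies x)) implies ((y implies y) iff y) = 1 implies 3/4 = 3/4
x and x = 3/8 and 3/8 = 3/8
y iff (x and x) = 3/4 iff 3/8 = 3/8
z implies y = 1 implies 3/4 = 3/4
(y iff (x and x)) implies (z implies y) = 3/8 implies 3/4 = 1
not ((y iff (x and x)) implies (z implies y)) = not 1 = 0
(((not y or (x implies x)) or ((y iff y) implies x)) implies ((y implies y) iff y)) or not ((y iff (x and x)) implies (z implies y)) = 3/4 or 0 = 3/4

3/4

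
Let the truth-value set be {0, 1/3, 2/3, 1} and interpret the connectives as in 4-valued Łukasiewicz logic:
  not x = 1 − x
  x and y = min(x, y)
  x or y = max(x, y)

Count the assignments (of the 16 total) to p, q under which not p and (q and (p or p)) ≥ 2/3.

0

p = 0, q = 0 ↦ 0  <
p = 0, q = 1/3 ↦ 0  <
p = 0, q = 2/3 ↦ 0  <
p = 0, q = 1 ↦ 0  <
p = 1/3, q = 0 ↦ 0  <
p = 1/3, q = 1/3 ↦ 1/3  <
p = 1/3, q = 2/3 ↦ 1/3  <
p = 1/3, q = 1 ↦ 1/3  <
p = 2/3, q = 0 ↦ 0  <
p = 2/3, q = 1/3 ↦ 1/3  <
p = 2/3, q = 2/3 ↦ 1/3  <
p = 2/3, q = 1 ↦ 1/3  <
p = 1, q = 0 ↦ 0  <
p = 1, q = 1/3 ↦ 0  <
p = 1, q = 2/3 ↦ 0  <
p = 1, q = 1 ↦ 0  <
So 0 of the 16 assignments meet the threshold.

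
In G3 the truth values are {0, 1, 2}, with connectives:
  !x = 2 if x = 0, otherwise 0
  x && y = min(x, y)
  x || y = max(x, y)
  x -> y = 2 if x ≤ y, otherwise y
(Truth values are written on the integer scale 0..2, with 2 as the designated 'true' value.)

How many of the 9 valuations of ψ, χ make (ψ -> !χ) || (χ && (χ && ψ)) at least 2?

6

ψ = 0, χ = 0 ↦ 2  ≥
ψ = 0, χ = 1 ↦ 2  ≥
ψ = 0, χ = 2 ↦ 2  ≥
ψ = 1, χ = 0 ↦ 2  ≥
ψ = 1, χ = 1 ↦ 1  <
ψ = 1, χ = 2 ↦ 1  <
ψ = 2, χ = 0 ↦ 2  ≥
ψ = 2, χ = 1 ↦ 1  <
ψ = 2, χ = 2 ↦ 2  ≥
So 6 of the 9 assignments meet the threshold.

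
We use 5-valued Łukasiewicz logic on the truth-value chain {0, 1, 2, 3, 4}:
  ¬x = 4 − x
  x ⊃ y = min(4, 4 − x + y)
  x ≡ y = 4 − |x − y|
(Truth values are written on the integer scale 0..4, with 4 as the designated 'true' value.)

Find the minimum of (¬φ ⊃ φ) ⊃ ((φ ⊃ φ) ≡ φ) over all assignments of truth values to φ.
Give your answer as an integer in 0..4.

2

Take φ = 2:
¬φ = ¬2 = 2
¬φ ⊃ φ = 2 ⊃ 2 = 4
φ ⊃ φ = 2 ⊃ 2 = 4
(φ ⊃ φ) ≡ φ = 4 ≡ 2 = 2
(¬φ ⊃ φ) ⊃ ((φ ⊃ φ) ≡ φ) = 4 ⊃ 2 = 2
No assignment yields a value below 2, so this is the minimum.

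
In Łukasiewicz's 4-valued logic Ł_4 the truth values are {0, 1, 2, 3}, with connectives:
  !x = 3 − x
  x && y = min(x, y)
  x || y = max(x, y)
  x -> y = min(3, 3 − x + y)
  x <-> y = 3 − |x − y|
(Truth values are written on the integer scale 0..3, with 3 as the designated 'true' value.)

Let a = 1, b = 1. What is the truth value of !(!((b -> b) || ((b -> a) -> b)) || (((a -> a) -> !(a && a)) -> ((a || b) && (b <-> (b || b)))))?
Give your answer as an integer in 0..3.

1

b -> b = 1 -> 1 = 3
b -> a = 1 -> 1 = 3
(b -> a) -> b = 3 -> 1 = 1
(b -> b) || ((b -> a) -> b) = 3 || 1 = 3
!((b -> b) || ((b -> a) -> b)) = !3 = 0
a -> a = 1 -> 1 = 3
a && a = 1 && 1 = 1
!(a && a) = !1 = 2
(a -> a) -> !(a && a) = 3 -> 2 = 2
a || b = 1 || 1 = 1
b || b = 1 || 1 = 1
b <-> (b || b) = 1 <-> 1 = 3
(a || b) && (b <-> (b || b)) = 1 && 3 = 1
((a -> a) -> !(a && a)) -> ((a || b) && (b <-> (b || b))) = 2 -> 1 = 2
!((b -> b) || ((b -> a) -> b)) || (((a -> a) -> !(a && a)) -> ((a || b) && (b <-> (b || b)))) = 0 || 2 = 2
!(!((b -> b) || ((b -> a) -> b)) || (((a -> a) -> !(a && a)) -> ((a || b) && (b <-> (b || b))))) = !2 = 1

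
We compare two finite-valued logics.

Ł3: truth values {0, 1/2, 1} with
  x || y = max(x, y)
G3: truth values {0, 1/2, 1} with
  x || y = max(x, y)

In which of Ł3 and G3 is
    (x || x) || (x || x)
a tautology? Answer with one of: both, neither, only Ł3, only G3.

In Ł3: at x = 0 the value is 0 — not a tautology.
In G3: at x = 0 the value is 0 — not a tautology.

neither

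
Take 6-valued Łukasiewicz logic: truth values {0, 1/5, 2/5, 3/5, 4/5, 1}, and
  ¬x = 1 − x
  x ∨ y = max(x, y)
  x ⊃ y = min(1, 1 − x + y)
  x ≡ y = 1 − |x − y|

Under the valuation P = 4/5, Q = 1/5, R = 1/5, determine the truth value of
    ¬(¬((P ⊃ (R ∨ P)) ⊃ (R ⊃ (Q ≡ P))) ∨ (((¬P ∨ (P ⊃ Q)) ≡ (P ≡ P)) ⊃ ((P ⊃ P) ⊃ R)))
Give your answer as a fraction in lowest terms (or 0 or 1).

1/5

R ∨ P = 1/5 ∨ 4/5 = 4/5
P ⊃ (R ∨ P) = 4/5 ⊃ 4/5 = 1
Q ≡ P = 1/5 ≡ 4/5 = 2/5
R ⊃ (Q ≡ P) = 1/5 ⊃ 2/5 = 1
(P ⊃ (R ∨ P)) ⊃ (R ⊃ (Q ≡ P)) = 1 ⊃ 1 = 1
¬((P ⊃ (R ∨ P)) ⊃ (R ⊃ (Q ≡ P))) = ¬1 = 0
¬P = ¬4/5 = 1/5
P ⊃ Q = 4/5 ⊃ 1/5 = 2/5
¬P ∨ (P ⊃ Q) = 1/5 ∨ 2/5 = 2/5
P ≡ P = 4/5 ≡ 4/5 = 1
(¬P ∨ (P ⊃ Q)) ≡ (P ≡ P) = 2/5 ≡ 1 = 2/5
P ⊃ P = 4/5 ⊃ 4/5 = 1
(P ⊃ P) ⊃ R = 1 ⊃ 1/5 = 1/5
((¬P ∨ (P ⊃ Q)) ≡ (P ≡ P)) ⊃ ((P ⊃ P) ⊃ R) = 2/5 ⊃ 1/5 = 4/5
¬((P ⊃ (R ∨ P)) ⊃ (R ⊃ (Q ≡ P))) ∨ (((¬P ∨ (P ⊃ Q)) ≡ (P ≡ P)) ⊃ ((P ⊃ P) ⊃ R)) = 0 ∨ 4/5 = 4/5
¬(¬((P ⊃ (R ∨ P)) ⊃ (R ⊃ (Q ≡ P))) ∨ (((¬P ∨ (P ⊃ Q)) ≡ (P ≡ P)) ⊃ ((P ⊃ P) ⊃ R))) = ¬4/5 = 1/5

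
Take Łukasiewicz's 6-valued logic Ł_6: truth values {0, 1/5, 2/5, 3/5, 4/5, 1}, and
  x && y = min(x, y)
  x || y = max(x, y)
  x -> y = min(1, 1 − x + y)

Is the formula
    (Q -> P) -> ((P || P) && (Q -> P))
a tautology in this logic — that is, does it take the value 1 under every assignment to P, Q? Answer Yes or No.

No

Counterexample: take P = 0, Q = 0.
Q -> P = 0 -> 0 = 1
P || P = 0 || 0 = 0
Q -> P = 0 -> 0 = 1
(P || P) && (Q -> P) = 0 && 1 = 0
(Q -> P) -> ((P || P) && (Q -> P)) = 1 -> 0 = 0
This gives 0 ≠ 1.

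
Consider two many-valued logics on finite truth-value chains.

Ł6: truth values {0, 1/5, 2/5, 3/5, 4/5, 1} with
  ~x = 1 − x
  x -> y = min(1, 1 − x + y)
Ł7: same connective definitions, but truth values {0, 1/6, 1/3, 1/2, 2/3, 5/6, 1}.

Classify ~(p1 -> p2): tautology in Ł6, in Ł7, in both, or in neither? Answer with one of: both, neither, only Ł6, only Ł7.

neither

In Ł6: at p1 = 0, p2 = 0 the value is 0 — not a tautology.
In Ł7: at p1 = 0, p2 = 0 the value is 0 — not a tautology.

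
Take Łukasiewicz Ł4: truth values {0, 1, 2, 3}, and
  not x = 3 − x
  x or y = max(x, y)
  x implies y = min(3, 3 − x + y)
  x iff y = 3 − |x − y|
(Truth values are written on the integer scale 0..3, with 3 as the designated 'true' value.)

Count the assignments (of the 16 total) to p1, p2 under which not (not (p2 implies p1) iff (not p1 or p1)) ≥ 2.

p1 = 0, p2 = 0 ↦ 3  ≥
p1 = 0, p2 = 1 ↦ 2  ≥
p1 = 0, p2 = 2 ↦ 1  <
p1 = 0, p2 = 3 ↦ 0  <
p1 = 1, p2 = 0 ↦ 2  ≥
p1 = 1, p2 = 1 ↦ 2  ≥
p1 = 1, p2 = 2 ↦ 1  <
p1 = 1, p2 = 3 ↦ 0  <
p1 = 2, p2 = 0 ↦ 2  ≥
p1 = 2, p2 = 1 ↦ 2  ≥
p1 = 2, p2 = 2 ↦ 2  ≥
p1 = 2, p2 = 3 ↦ 1  <
p1 = 3, p2 = 0 ↦ 3  ≥
p1 = 3, p2 = 1 ↦ 3  ≥
p1 = 3, p2 = 2 ↦ 3  ≥
p1 = 3, p2 = 3 ↦ 3  ≥
So 11 of the 16 assignments meet the threshold.

11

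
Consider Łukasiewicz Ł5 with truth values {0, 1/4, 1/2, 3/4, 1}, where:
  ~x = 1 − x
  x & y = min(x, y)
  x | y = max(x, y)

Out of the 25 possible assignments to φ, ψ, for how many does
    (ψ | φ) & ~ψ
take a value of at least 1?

value 1: 1 assignment (counts)
value 3/4: 3 assignments
value 1/2: 7 assignments
value 1/4: 8 assignments
value 0: 6 assignments
So 1 of the 25 assignments meets the threshold.

1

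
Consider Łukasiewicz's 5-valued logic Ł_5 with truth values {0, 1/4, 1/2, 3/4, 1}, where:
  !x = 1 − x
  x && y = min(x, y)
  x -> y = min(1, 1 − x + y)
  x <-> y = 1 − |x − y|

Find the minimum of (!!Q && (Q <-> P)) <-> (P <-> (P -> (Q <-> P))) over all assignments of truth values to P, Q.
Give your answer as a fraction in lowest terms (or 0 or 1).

Take P = 3/4, Q = 0:
!Q = !0 = 1
!!Q = !1 = 0
Q <-> P = 0 <-> 3/4 = 1/4
!!Q && (Q <-> P) = 0 && 1/4 = 0
Q <-> P = 0 <-> 3/4 = 1/4
P -> (Q <-> P) = 3/4 -> 1/4 = 1/2
P <-> (P -> (Q <-> P)) = 3/4 <-> 1/2 = 3/4
(!!Q && (Q <-> P)) <-> (P <-> (P -> (Q <-> P))) = 0 <-> 3/4 = 1/4
No assignment yields a value below 1/4, so this is the minimum.

1/4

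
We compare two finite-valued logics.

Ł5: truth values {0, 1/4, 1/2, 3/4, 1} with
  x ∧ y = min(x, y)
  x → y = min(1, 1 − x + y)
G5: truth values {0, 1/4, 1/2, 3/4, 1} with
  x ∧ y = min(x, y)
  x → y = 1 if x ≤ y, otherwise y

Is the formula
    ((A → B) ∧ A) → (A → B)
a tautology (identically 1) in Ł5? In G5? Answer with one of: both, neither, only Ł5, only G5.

both

In Ł5: every assignment gives 1 — tautology.
In G5: every assignment gives 1 — tautology.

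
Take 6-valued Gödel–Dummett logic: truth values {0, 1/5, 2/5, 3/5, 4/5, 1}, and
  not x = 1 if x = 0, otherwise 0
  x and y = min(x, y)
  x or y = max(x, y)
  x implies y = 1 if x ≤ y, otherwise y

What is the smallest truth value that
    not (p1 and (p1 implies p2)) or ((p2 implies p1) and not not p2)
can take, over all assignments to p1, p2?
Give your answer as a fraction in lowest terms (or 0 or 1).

1/5

Take p1 = 1/5, p2 = 2/5:
p1 implies p2 = 1/5 implies 2/5 = 1
p1 and (p1 implies p2) = 1/5 and 1 = 1/5
not (p1 and (p1 implies p2)) = not 1/5 = 0
p2 implies p1 = 2/5 implies 1/5 = 1/5
not p2 = not 2/5 = 0
not not p2 = not 0 = 1
(p2 implies p1) and not not p2 = 1/5 and 1 = 1/5
not (p1 and (p1 implies p2)) or ((p2 implies p1) and not not p2) = 0 or 1/5 = 1/5
No assignment yields a value below 1/5, so this is the minimum.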